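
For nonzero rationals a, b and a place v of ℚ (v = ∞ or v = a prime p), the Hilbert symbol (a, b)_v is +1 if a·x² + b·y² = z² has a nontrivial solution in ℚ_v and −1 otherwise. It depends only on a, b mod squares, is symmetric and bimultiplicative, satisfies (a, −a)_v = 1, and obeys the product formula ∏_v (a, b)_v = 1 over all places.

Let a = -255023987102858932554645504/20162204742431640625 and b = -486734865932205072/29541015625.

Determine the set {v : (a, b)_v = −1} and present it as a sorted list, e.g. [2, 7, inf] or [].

(a, b) ≡ (-134589, -10353) mod (ℚ^×)²; places V = {2, 3, 5, 7, 11, 13, 17, 19, 23, 29, ∞}.
(a,b)_3: α=11, u≡2; β=5, v≡2 (mod 3); (2|3)=-1, (2|3)=-1; sign (−1)^1·-1^5·-1^11 = -1.
(a,b)_5: α=-18, u≡1; β=-12, v≡3 (mod 5); (1|5)=+1, (3|5)=-1; sign (−1)^0·+1^-12·-1^-18 = +1.
(a,b)_29: α=1, u≡24; β=1, v≡6 (mod 29); (24|29)=+1, (6|29)=+1; sign (−1)^0·+1^1·+1^1 = +1.
(a,b)_19: α=-2, u≡16; β=0, v≡12 (mod 19); (16|19)=+1, (12|19)=-1; sign (−1)^0·+1^0·-1^-2 = +1.
(a,b)_2: α=14, β=4; u≡3, v≡7 (mod 8); ε(u)ε(v)=1·1, αω(v)=14·0, βω(u)=4·1; sum ≡ 1  ⇒  -1.
(a,b)_13: α=9, u≡5; β=4, v≡2 (mod 13); (5|13)=-1, (2|13)=-1; sign (−1)^0·-1^4·-1^9 = -1.
(a,b)_7: α=5, u≡2; β=5, v≡3 (mod 7); (2|7)=+1, (3|7)=-1; sign (−1)^1·+1^5·-1^5 = +1.
(a,b)_23: α=0, u≡10; β=2, v≡10 (mod 23); (10|23)=-1, (10|23)=-1; sign (−1)^0·-1^2·-1^0 = +1.
(a,b)_17: α=1, u≡12; β=1, v≡12 (mod 17); (12|17)=-1, (12|17)=-1; sign (−1)^0·-1^1·-1^1 = +1.
(a,b)_11: α=-4, u≡6; β=-2, v≡9 (mod 11); (6|11)=-1, (9|11)=+1; sign (−1)^0·-1^-2·+1^-4 = +1.
(a,b)_∞: sgn(-134589)=−, sgn(-10353)=−, so -1.
(-134589, -10353 / ℚ) ramifies at {2, 3, 13, ∞}: a division algebra.

[2, 3, 13, inf]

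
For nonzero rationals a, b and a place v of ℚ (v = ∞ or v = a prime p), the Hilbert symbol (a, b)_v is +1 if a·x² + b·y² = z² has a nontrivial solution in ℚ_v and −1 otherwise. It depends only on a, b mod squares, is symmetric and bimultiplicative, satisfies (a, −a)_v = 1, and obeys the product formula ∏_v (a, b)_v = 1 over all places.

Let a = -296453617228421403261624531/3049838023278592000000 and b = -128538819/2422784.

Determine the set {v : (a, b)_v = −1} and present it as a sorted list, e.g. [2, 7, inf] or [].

[7, inf]

Mod squares: a ≡ -133, b ≡ -266. Check v ∈ {∞, 2, 3, 5, 7, 11, 13, 17, 19, 29}.
v=∞: -133 < 0 and -266 < 0  ⇒  (a,b)_∞ = -1.
v=5: a=5^-6·(≡3), b=5^0·(≡4) mod 5; (3|5)=-1, (4|5)=+1; (−1)^{-6·0·2}·(-1)^0·(+1)^-6 = +1.
v=19: a=19^3·(≡8), b=19^1·(≡4) mod 19; (8|19)=-1, (4|19)=+1; (−1)^{3·1·9}·(-1)^1·(+1)^3 = +1.
v=2: v_2(a)=-36, v_2(b)=-11; units ≡ 3, 3 (mod 8); ε·ε+αω+βω = 1·1+-36·1+-11·1 ≡ 0  ⇒  (a,b)_2 = +1.
v=29: a=29^2·(≡11), b=29^0·(≡7) mod 29; (11|29)=-1, (7|29)=+1; (−1)^{2·0·14}·(-1)^0·(+1)^2 = +1.
v=3: a=3^6·(≡2), b=3^4·(≡1) mod 3; (2|3)=-1, (1|3)=+1; (−1)^{6·4·1}·(-1)^4·(+1)^6 = +1.
v=13: a=13^-2·(≡12), b=13^-2·(≡2) mod 13; (12|13)=+1, (2|13)=-1; (−1)^{-2·-2·6}·(+1)^-2·(-1)^-2 = +1.
v=7: a=7^-5·(≡2), b=7^-1·(≡1) mod 7; (2|7)=+1, (1|7)=+1; (−1)^{-5·-1·3}·(+1)^-1·(+1)^-5 = -1.
v=11: a=11^2·(≡7), b=11^0·(≡9) mod 11; (7|11)=-1, (9|11)=+1; (−1)^{2·0·5}·(-1)^0·(+1)^2 = +1.
v=17: a=17^12·(≡7), b=17^4·(≡12) mod 17; (7|17)=-1, (12|17)=-1; (−1)^{12·4·8}·(-1)^4·(-1)^12 = +1.
Ram(-133, -266) = {7, ∞}; no ℚ_7-point on the conic.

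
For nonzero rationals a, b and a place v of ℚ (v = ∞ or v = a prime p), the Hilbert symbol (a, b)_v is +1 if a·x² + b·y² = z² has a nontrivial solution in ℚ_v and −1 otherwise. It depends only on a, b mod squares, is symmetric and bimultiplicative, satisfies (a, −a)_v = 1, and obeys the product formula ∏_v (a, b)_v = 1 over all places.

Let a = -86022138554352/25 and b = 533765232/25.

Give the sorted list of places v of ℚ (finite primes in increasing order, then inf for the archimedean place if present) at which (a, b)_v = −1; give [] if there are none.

[11, 23]

Mod squares: a ≡ -23, b ≡ 143. Check v ∈ {∞, 2, 3, 5, 7, 11, 13, 23}.
v=7: a=7^4·(≡5), b=7^2·(≡5) mod 7; (5|7)=-1, (5|7)=-1; (−1)^{4·2·3}·(-1)^2·(-1)^4 = +1.
v=13: a=13^2·(≡3), b=13^1·(≡11) mod 13; (3|13)=+1, (11|13)=-1; (−1)^{2·1·6}·(+1)^1·(-1)^2 = +1.
v=2: v_2(a)=4, v_2(b)=4; units ≡ 1, 7 (mod 8); ε·ε+αω+βω = 0·1+4·0+4·0 ≡ 0  ⇒  (a,b)_2 = +1.
v=∞: -23 < 0 and 143 > 0  ⇒  (a,b)_∞ = +1.
v=11: a=11^2·(≡7), b=11^1·(≡7) mod 11; (7|11)=-1, (7|11)=-1; (−1)^{2·1·5}·(-1)^1·(-1)^2 = -1.
v=3: a=3^2·(≡1), b=3^2·(≡2) mod 3; (1|3)=+1, (2|3)=-1; (−1)^{2·2·1}·(+1)^2·(-1)^2 = +1.
v=5: a=5^-2·(≡3), b=5^-2·(≡2) mod 5; (3|5)=-1, (2|5)=-1; (−1)^{-2·-2·2}·(-1)^-2·(-1)^-2 = +1.
v=23: a=23^3·(≡15), b=23^2·(≡22) mod 23; (15|23)=-1, (22|23)=-1; (−1)^{3·2·11}·(-1)^2·(-1)^3 = -1.
Ram(-23, 143) = {11, 23}; no ℚ_11-point on the conic.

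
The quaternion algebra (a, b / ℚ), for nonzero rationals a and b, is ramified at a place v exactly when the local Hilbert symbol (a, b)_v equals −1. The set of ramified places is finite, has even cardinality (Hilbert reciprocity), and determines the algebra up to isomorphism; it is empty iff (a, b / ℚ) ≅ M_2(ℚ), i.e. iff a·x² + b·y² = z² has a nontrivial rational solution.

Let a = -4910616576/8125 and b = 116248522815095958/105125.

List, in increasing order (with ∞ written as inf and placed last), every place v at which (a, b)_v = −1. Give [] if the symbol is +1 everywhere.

(a, b) ≡ (-533, 190) mod (ℚ^×)²; places V = {2, 3, 5, 7, 13, 19, 23, 29, 41, ∞}.
(a,b)_3: α=4, u≡1; β=4, v≡1 (mod 3); (1|3)=+1, (1|3)=+1; sign (−1)^0·+1^4·+1^4 = +1.
(a,b)_29: α=0, u≡17; β=-2, v≡20 (mod 29); (17|29)=-1, (20|29)=+1; sign (−1)^0·-1^-2·+1^0 = +1.
(a,b)_2: α=12, β=1; u≡3, v≡7 (mod 8); ε(u)ε(v)=1·1, αω(v)=12·0, βω(u)=1·1; sum ≡ 0  ⇒  +1.
(a,b)_5: α=-4, u≡3; β=-3, v≡3 (mod 5); (3|5)=-1, (3|5)=-1; sign (−1)^0·-1^-3·-1^-4 = -1.
(a,b)_41: α=1, u≡28; β=2, v≡34 (mod 41); (28|41)=-1, (34|41)=-1; sign (−1)^0·-1^2·-1^1 = -1.
(a,b)_19: α=2, u≡10; β=3, v≡2 (mod 19); (10|19)=-1, (2|19)=-1; sign (−1)^0·-1^3·-1^2 = -1.
(a,b)_23: α=0, u≡21; β=2, v≡18 (mod 23); (21|23)=-1, (18|23)=+1; sign (−1)^0·-1^2·+1^0 = +1.
(a,b)_13: α=-1, u≡5; β=0, v≡2 (mod 13); (5|13)=-1, (2|13)=-1; sign (−1)^0·-1^0·-1^-1 = -1.
(a,b)_7: α=0, u≡6; β=6, v≡4 (mod 7); (6|7)=-1, (4|7)=+1; sign (−1)^0·-1^6·+1^0 = +1.
(a,b)_∞: sgn(-533)=−, sgn(190)=+, so +1.
|Ram(-533, 190)| = 4, even; anisotropic at {5, 13, 19, 41}.

[5, 13, 19, 41]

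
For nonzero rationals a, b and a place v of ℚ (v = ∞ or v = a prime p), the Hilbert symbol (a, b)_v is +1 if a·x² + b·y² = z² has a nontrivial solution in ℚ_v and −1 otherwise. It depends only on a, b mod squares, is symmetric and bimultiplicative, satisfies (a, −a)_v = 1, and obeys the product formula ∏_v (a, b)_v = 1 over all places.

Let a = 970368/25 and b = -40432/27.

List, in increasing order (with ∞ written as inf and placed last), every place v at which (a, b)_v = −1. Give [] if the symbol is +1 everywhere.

[2, 3]

(a, b) ≡ (42, -21) mod (ℚ^×)²; places V = {2, 3, 5, 7, 19, ∞}.
(a,b)_5: α=-2, u≡3; β=0, v≡4 (mod 5); (3|5)=-1, (4|5)=+1; sign (−1)^0·-1^0·+1^-2 = +1.
(a,b)_19: α=2, u≡11; β=2, v≡5 (mod 19); (11|19)=+1, (5|19)=+1; sign (−1)^0·+1^2·+1^2 = +1.
(a,b)_∞: sgn(42)=+, sgn(-21)=−, so +1.
(a,b)_7: α=1, u≡6; β=1, v≡1 (mod 7); (6|7)=-1, (1|7)=+1; sign (−1)^1·-1^1·+1^1 = +1.
(a,b)_2: α=7, β=4; u≡5, v≡3 (mod 8); ε(u)ε(v)=0·1, αω(v)=7·1, βω(u)=4·1; sum ≡ 1  ⇒  -1.
(a,b)_3: α=1, u≡2; β=-3, v≡2 (mod 3); (2|3)=-1, (2|3)=-1; sign (−1)^1·-1^-3·-1^1 = -1.
(42, -21 / ℚ) ramifies at {2, 3}: a division algebra.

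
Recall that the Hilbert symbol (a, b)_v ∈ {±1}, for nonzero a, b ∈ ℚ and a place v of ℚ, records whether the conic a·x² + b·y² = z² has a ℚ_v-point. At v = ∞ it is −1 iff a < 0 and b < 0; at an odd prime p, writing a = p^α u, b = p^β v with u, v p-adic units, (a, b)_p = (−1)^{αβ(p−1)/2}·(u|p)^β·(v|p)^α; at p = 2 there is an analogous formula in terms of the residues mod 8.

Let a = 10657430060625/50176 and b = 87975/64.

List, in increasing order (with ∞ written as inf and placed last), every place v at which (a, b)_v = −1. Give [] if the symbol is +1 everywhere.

Mod squares: a ≡ 17, b ≡ 391. Check v ∈ {∞, 2, 3, 5, 7, 17, 23}.
v=∞: 17 > 0 and 391 > 0  ⇒  (a,b)_∞ = +1.
v=2: v_2(a)=-10, v_2(b)=-6; units ≡ 1, 7 (mod 8); ε·ε+αω+βω = 0·1+-10·0+-6·0 ≡ 0  ⇒  (a,b)_2 = +1.
v=5: a=5^4·(≡2), b=5^2·(≡1) mod 5; (2|5)=-1, (1|5)=+1; (−1)^{4·2·2}·(-1)^2·(+1)^4 = +1.
v=3: a=3^8·(≡2), b=3^2·(≡1) mod 3; (2|3)=-1, (1|3)=+1; (−1)^{8·2·1}·(-1)^2·(+1)^8 = +1.
v=17: a=17^3·(≡16), b=17^1·(≡11) mod 17; (16|17)=+1, (11|17)=-1; (−1)^{3·1·8}·(+1)^1·(-1)^3 = -1.
v=7: a=7^-2·(≡6), b=7^0·(≡6) mod 7; (6|7)=-1, (6|7)=-1; (−1)^{-2·0·3}·(-1)^0·(-1)^-2 = +1.
v=23: a=23^2·(≡17), b=23^1·(≡17) mod 23; (17|23)=-1, (17|23)=-1; (−1)^{2·1·11}·(-1)^1·(-1)^2 = -1.
(17, 391 / ℚ) ramifies at {17, 23}: a division algebra.

[17, 23]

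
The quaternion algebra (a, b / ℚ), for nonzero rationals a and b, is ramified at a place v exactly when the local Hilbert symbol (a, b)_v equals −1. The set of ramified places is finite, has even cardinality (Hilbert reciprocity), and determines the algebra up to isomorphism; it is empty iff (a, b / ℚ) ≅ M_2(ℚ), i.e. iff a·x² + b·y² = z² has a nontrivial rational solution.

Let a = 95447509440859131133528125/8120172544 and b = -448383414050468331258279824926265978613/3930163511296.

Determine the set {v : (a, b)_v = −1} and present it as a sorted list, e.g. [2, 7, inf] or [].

[5, 19, 41, 47]

Mod squares: a ≡ 221605, b ≡ -437. Check v ∈ {∞, 2, 3, 5, 7, 11, 19, 23, 41, 47}.
v=41: a=41^1·(≡27), b=41^2·(≡29) mod 41; (27|41)=-1, (29|41)=-1; (−1)^{1·2·20}·(-1)^2·(-1)^1 = -1.
v=2: v_2(a)=-26, v_2(b)=-28; units ≡ 5, 3 (mod 8); ε·ε+αω+βω = 0·1+-26·1+-28·1 ≡ 0  ⇒  (a,b)_2 = +1.
v=47: a=47^1·(≡26), b=47^2·(≡29) mod 47; (26|47)=-1, (29|47)=-1; (−1)^{1·2·23}·(-1)^2·(-1)^1 = -1.
v=3: a=3^6·(≡1), b=3^10·(≡1) mod 3; (1|3)=+1, (1|3)=+1; (−1)^{6·10·1}·(+1)^10·(+1)^6 = +1.
v=7: a=7^2·(≡3), b=7^4·(≡2) mod 7; (3|7)=-1, (2|7)=+1; (−1)^{2·4·3}·(-1)^4·(+1)^2 = +1.
v=5: a=5^5·(≡1), b=5^0·(≡2) mod 5; (1|5)=+1, (2|5)=-1; (−1)^{5·0·2}·(+1)^0·(-1)^5 = -1.
v=19: a=19^4·(≡15), b=19^7·(≡14) mod 19; (15|19)=-1, (14|19)=-1; (−1)^{4·7·9}·(-1)^7·(-1)^4 = -1.
v=23: a=23^7·(≡11), b=23^11·(≡12) mod 23; (11|23)=-1, (12|23)=+1; (−1)^{7·11·11}·(-1)^11·(+1)^7 = +1.
v=∞: 221605 > 0 and -437 < 0  ⇒  (a,b)_∞ = +1.
v=11: a=11^-2·(≡6), b=11^-4·(≡3) mod 11; (6|11)=-1, (3|11)=+1; (−1)^{-2·-4·5}·(-1)^-4·(+1)^-2 = +1.
|Ram(221605, -437)| = 4, even; anisotropic at {5, 19, 41, 47}.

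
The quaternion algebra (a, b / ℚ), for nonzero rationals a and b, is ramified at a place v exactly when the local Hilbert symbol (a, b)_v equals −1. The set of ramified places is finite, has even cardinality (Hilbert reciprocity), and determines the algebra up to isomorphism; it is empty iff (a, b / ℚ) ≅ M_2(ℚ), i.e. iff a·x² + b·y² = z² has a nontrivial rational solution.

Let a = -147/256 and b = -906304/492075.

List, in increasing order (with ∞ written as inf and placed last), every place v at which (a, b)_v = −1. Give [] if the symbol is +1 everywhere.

[3, inf]

(a, b) ≡ (-3, -3) mod (ℚ^×)²; places V = {2, 3, 5, 7, 17, ∞}.
(a,b)_7: α=2, u≡1; β=2, v≡4 (mod 7); (1|7)=+1, (4|7)=+1; sign (−1)^0·+1^2·+1^2 = +1.
(a,b)_3: α=1, u≡2; β=-9, v≡2 (mod 3); (2|3)=-1, (2|3)=-1; sign (−1)^1·-1^-9·-1^1 = -1.
(a,b)_∞: sgn(-3)=−, sgn(-3)=−, so -1.
(a,b)_17: α=0, u≡6; β=2, v≡6 (mod 17); (6|17)=-1, (6|17)=-1; sign (−1)^0·-1^2·-1^0 = +1.
(a,b)_2: α=-8, β=6; u≡5, v≡5 (mod 8); ε(u)ε(v)=0·0, αω(v)=-8·1, βω(u)=6·1; sum ≡ 0  ⇒  +1.
(a,b)_5: α=0, u≡3; β=-2, v≡2 (mod 5); (3|5)=-1, (2|5)=-1; sign (−1)^0·-1^-2·-1^0 = +1.
Ram(-3, -3) = {3, ∞}; no ℚ_3-point on the conic.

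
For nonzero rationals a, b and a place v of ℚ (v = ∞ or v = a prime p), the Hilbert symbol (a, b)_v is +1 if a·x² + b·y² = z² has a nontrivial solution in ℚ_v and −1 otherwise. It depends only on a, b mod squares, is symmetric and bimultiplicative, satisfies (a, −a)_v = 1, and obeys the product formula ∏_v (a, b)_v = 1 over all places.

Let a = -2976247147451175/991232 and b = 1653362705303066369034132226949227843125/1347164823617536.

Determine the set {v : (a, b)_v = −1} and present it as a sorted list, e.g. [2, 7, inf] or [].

(a, b) ≡ (-135966, 760461) mod (ℚ^×)²; places V = {2, 3, 5, 7, 11, 13, 17, 19, 29, 31, 37, 43, 47, ∞}.
(a,b)_31: α=1, u≡18; β=3, v≡4 (mod 31); (18|31)=+1, (4|31)=+1; sign (−1)^1·+1^3·+1^1 = -1.
(a,b)_37: α=2, u≡7; β=5, v≡6 (mod 37); (7|37)=+1, (6|37)=-1; sign (−1)^0·+1^5·-1^2 = +1.
(a,b)_13: α=2, u≡9; β=5, v≡12 (mod 13); (9|13)=+1, (12|13)=+1; sign (−1)^0·+1^5·+1^2 = +1.
(a,b)_29: α=2, u≡8; β=4, v≡6 (mod 29); (8|29)=-1, (6|29)=+1; sign (−1)^0·-1^4·+1^2 = +1.
(a,b)_17: α=1, u≡1; β=3, v≡5 (mod 17); (1|17)=+1, (5|17)=-1; sign (−1)^0·+1^3·-1^1 = -1.
(a,b)_47: α=0, u≡19; β=2, v≡2 (mod 47); (19|47)=-1, (2|47)=+1; sign (−1)^0·-1^2·+1^0 = +1.
(a,b)_5: α=2, u≡4; β=4, v≡4 (mod 5); (4|5)=+1, (4|5)=+1; sign (−1)^0·+1^4·+1^2 = +1.
(a,b)_∞: sgn(-135966)=−, sgn(760461)=+, so +1.
(a,b)_3: α=3, u≡2; β=5, v≡2 (mod 3); (2|3)=-1, (2|3)=-1; sign (−1)^1·-1^5·-1^3 = -1.
(a,b)_11: α=-2, u≡5; β=-2, v≡5 (mod 11); (5|11)=+1, (5|11)=+1; sign (−1)^0·+1^-2·+1^-2 = +1.
(a,b)_7: α=0, u≡1; β=-6, v≡1 (mod 7); (1|7)=+1, (1|7)=+1; sign (−1)^0·+1^-6·+1^0 = +1.
(a,b)_43: α=1, u≡42; β=2, v≡21 (mod 43); (42|43)=-1, (21|43)=+1; sign (−1)^0·-1^2·+1^1 = +1.
(a,b)_19: α=0, u≡4; β=-2, v≡7 (mod 19); (4|19)=+1, (7|19)=+1; sign (−1)^0·+1^-2·+1^0 = +1.
(a,b)_2: α=-13, β=-18; u≡1, v≡5 (mod 8); ε(u)ε(v)=0·0, αω(v)=-13·1, βω(u)=-18·0; sum ≡ 1  ⇒  -1.
(-135966, 760461 / ℚ) ramifies at {2, 3, 17, 31}: a division algebra.

[2, 3, 17, 31]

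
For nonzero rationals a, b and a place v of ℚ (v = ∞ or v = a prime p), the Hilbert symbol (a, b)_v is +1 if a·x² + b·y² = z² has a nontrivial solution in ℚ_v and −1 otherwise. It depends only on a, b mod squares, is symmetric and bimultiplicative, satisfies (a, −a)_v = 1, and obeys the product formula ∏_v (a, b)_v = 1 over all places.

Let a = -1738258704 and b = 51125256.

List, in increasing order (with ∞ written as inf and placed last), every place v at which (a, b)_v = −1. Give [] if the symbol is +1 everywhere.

[7, 13]

Mod squares: a ≡ -4641, b ≡ 546. Check v ∈ {∞, 2, 3, 7, 13, 17}.
v=7: a=7^1·(≡4), b=7^1·(≡4) mod 7; (4|7)=+1, (4|7)=+1; (−1)^{1·1·3}·(+1)^1·(+1)^1 = -1.
v=17: a=17^3·(≡13), b=17^2·(≡2) mod 17; (13|17)=+1, (2|17)=+1; (−1)^{3·2·8}·(+1)^2·(+1)^3 = +1.
v=3: a=3^5·(≡1), b=3^5·(≡2) mod 3; (1|3)=+1, (2|3)=-1; (−1)^{5·5·1}·(+1)^5·(-1)^5 = +1.
v=2: v_2(a)=4, v_2(b)=3; units ≡ 7, 1 (mod 8); ε·ε+αω+βω = 1·0+4·0+3·0 ≡ 0  ⇒  (a,b)_2 = +1.
v=13: a=13^1·(≡7), b=13^1·(≡4) mod 13; (7|13)=-1, (4|13)=+1; (−1)^{1·1·6}·(-1)^1·(+1)^1 = -1.
v=∞: -4641 < 0 and 546 > 0  ⇒  (a,b)_∞ = +1.
(-4641, 546 / ℚ) ramifies at {7, 13}: a division algebra.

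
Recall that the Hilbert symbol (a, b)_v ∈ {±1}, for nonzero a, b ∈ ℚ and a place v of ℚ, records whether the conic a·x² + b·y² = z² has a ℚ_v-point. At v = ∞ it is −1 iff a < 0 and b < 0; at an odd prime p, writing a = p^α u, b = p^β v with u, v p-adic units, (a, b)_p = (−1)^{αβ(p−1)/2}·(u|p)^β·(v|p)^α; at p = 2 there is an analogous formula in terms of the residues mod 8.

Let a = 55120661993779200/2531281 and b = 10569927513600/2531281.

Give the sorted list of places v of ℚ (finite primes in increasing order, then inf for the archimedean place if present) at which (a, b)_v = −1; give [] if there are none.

(a, b) ≡ (247, 10374) mod (ℚ^×)²; places V = {2, 3, 5, 7, 13, 19, 37, 43, ∞}.
(a,b)_∞: sgn(247)=+, sgn(10374)=+, so +1.
(a,b)_3: α=6, u≡1; β=3, v≡2 (mod 3); (1|3)=+1, (2|3)=-1; sign (−1)^0·+1^3·-1^6 = +1.
(a,b)_19: α=3, u≡18; β=3, v≡10 (mod 19); (18|19)=-1, (10|19)=-1; sign (−1)^1·-1^3·-1^3 = -1.
(a,b)_37: α=-2, u≡4; β=-2, v≡8 (mod 37); (4|37)=+1, (8|37)=-1; sign (−1)^0·+1^-2·-1^-2 = +1.
(a,b)_43: α=-2, u≡3; β=-2, v≡36 (mod 43); (3|43)=-1, (36|43)=+1; sign (−1)^0·-1^-2·+1^-2 = +1.
(a,b)_13: α=3, u≡2; β=1, v≡5 (mod 13); (2|13)=-1, (5|13)=-1; sign (−1)^0·-1^1·-1^3 = +1.
(a,b)_2: α=12, β=9; u≡7, v≡3 (mod 8); ε(u)ε(v)=1·1, αω(v)=12·1, βω(u)=9·0; sum ≡ 1  ⇒  -1.
(a,b)_5: α=2, u≡3; β=2, v≡4 (mod 5); (3|5)=-1, (4|5)=+1; sign (−1)^0·-1^2·+1^2 = +1.
(a,b)_7: α=2, u≡1; β=3, v≡6 (mod 7); (1|7)=+1, (6|7)=-1; sign (−1)^0·+1^3·-1^2 = +1.
|Ram(247, 10374)| = 2, even; anisotropic at {2, 19}.

[2, 19]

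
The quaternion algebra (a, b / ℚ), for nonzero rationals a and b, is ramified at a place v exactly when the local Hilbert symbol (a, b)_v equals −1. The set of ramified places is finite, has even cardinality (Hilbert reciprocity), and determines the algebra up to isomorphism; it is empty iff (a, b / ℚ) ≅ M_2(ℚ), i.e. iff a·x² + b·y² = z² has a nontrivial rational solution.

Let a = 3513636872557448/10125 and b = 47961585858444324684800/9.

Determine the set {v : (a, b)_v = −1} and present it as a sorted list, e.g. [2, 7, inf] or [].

(a, b) ≡ (10, 1232777) mod (ℚ^×)²; places V = {2, 3, 5, 7, 13, 17, 19, 23, 31, ∞}.
(a,b)_13: α=2, u≡10; β=3, v≡6 (mod 13); (10|13)=+1, (6|13)=-1; sign (−1)^0·+1^3·-1^2 = +1.
(a,b)_7: α=2, u≡5; β=3, v≡3 (mod 7); (5|7)=-1, (3|7)=-1; sign (−1)^0·-1^3·-1^2 = -1.
(a,b)_17: α=2, u≡3; β=0, v≡10 (mod 17); (3|17)=-1, (10|17)=-1; sign (−1)^0·-1^0·-1^2 = +1.
(a,b)_2: α=3, β=10; u≡5, v≡1 (mod 8); ε(u)ε(v)=0·0, αω(v)=3·0, βω(u)=10·1; sum ≡ 0  ⇒  +1.
(a,b)_19: α=2, u≡12; β=3, v≡17 (mod 19); (12|19)=-1, (17|19)=+1; sign (−1)^0·-1^3·+1^2 = -1.
(a,b)_5: α=-3, u≡3; β=2, v≡3 (mod 5); (3|5)=-1, (3|5)=-1; sign (−1)^0·-1^2·-1^-3 = -1.
(a,b)_∞: sgn(10)=+, sgn(1232777)=+, so +1.
(a,b)_31: α=2, u≡8; β=3, v≡20 (mod 31); (8|31)=+1, (20|31)=+1; sign (−1)^0·+1^3·+1^2 = +1.
(a,b)_23: α=2, u≡15; β=3, v≡12 (mod 23); (15|23)=-1, (12|23)=+1; sign (−1)^0·-1^3·+1^2 = -1.
(a,b)_3: α=-4, u≡1; β=-2, v≡2 (mod 3); (1|3)=+1, (2|3)=-1; sign (−1)^0·+1^-2·-1^-4 = +1.
(10, 1232777 / ℚ) ramifies at {5, 7, 19, 23}: a division algebra.

[5, 7, 19, 23]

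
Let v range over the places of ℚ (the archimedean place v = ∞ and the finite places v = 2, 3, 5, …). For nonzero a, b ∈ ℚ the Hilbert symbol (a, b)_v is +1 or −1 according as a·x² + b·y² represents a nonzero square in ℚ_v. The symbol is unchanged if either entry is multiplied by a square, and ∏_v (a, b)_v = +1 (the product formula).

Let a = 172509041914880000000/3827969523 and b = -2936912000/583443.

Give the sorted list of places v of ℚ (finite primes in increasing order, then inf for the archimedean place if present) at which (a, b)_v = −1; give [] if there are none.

[37, 41]

Mod squares: a ≡ 15, b ≡ -45510. Check v ∈ {∞, 2, 3, 5, 7, 11, 37, 41}.
v=37: a=37^2·(≡23), b=37^1·(≡27) mod 37; (23|37)=-1, (27|37)=+1; (−1)^{2·1·18}·(-1)^1·(+1)^2 = -1.
v=2: v_2(a)=16, v_2(b)=7; units ≡ 7, 5 (mod 8); ε·ε+αω+βω = 1·0+16·1+7·0 ≡ 0  ⇒  (a,b)_2 = +1.
v=3: a=3^-13·(≡2), b=3^-5·(≡1) mod 3; (2|3)=-1, (1|3)=+1; (−1)^{-13·-5·1}·(-1)^-5·(+1)^-13 = +1.
v=41: a=41^2·(≡3), b=41^1·(≡38) mod 41; (3|41)=-1, (38|41)=-1; (−1)^{2·1·20}·(-1)^1·(-1)^2 = -1.
v=7: a=7^-4·(≡2), b=7^-4·(≡4) mod 7; (2|7)=+1, (4|7)=+1; (−1)^{-4·-4·3}·(+1)^-4·(+1)^-4 = +1.
v=11: a=11^4·(≡4), b=11^2·(≡2) mod 11; (4|11)=+1, (2|11)=-1; (−1)^{4·2·5}·(+1)^2·(-1)^4 = +1.
v=∞: 15 > 0 and -45510 < 0  ⇒  (a,b)_∞ = +1.
v=5: a=5^7·(≡3), b=5^3·(≡3) mod 5; (3|5)=-1, (3|5)=-1; (−1)^{7·3·2}·(-1)^3·(-1)^7 = +1.
|Ram(15, -45510)| = 2, even; anisotropic at {37, 41}.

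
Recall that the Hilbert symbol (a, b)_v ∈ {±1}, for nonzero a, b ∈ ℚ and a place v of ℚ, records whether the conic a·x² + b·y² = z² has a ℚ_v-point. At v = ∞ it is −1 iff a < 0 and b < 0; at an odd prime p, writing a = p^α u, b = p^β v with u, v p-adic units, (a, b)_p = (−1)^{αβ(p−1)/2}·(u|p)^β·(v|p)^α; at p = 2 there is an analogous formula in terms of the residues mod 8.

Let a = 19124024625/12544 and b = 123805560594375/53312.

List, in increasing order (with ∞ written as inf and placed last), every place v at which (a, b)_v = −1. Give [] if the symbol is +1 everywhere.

[5, 11, 17, 41]

(a, b) ≡ (101065, 529023) mod (ℚ^×)²; places V = {2, 3, 5, 7, 11, 17, 23, 29, 41, ∞}.
(a,b)_23: α=0, u≡9; β=1, v≡1 (mod 23); (9|23)=+1, (1|23)=+1; sign (−1)^0·+1^1·+1^0 = +1.
(a,b)_∞: sgn(101065)=+, sgn(529023)=+, so +1.
(a,b)_11: α=0, u≡6; β=1, v≡4 (mod 11); (6|11)=-1, (4|11)=+1; sign (−1)^0·-1^1·+1^0 = -1.
(a,b)_17: α=1, u≡12; β=-1, v≡9 (mod 17); (12|17)=-1, (9|17)=+1; sign (−1)^0·-1^-1·+1^1 = -1.
(a,b)_2: α=-8, β=-6; u≡1, v≡7 (mod 8); ε(u)ε(v)=0·1, αω(v)=-8·0, βω(u)=-6·0; sum ≡ 0  ⇒  +1.
(a,b)_5: α=3, u≡3; β=4, v≡3 (mod 5); (3|5)=-1, (3|5)=-1; sign (−1)^0·-1^4·-1^3 = -1.
(a,b)_3: α=2, u≡1; β=3, v≡1 (mod 3); (1|3)=+1, (1|3)=+1; sign (−1)^0·+1^3·+1^2 = +1.
(a,b)_41: α=1, u≡16; β=1, v≡24 (mod 41); (16|41)=+1, (24|41)=-1; sign (−1)^0·+1^1·-1^1 = -1.
(a,b)_29: α=3, u≡25; β=4, v≡23 (mod 29); (25|29)=+1, (23|29)=+1; sign (−1)^0·+1^4·+1^3 = +1.
(a,b)_7: α=-2, u≡5; β=-2, v≡3 (mod 7); (5|7)=-1, (3|7)=-1; sign (−1)^0·-1^-2·-1^-2 = +1.
Ram(101065, 529023) = {5, 11, 17, 41}; no ℚ_5-point on the conic.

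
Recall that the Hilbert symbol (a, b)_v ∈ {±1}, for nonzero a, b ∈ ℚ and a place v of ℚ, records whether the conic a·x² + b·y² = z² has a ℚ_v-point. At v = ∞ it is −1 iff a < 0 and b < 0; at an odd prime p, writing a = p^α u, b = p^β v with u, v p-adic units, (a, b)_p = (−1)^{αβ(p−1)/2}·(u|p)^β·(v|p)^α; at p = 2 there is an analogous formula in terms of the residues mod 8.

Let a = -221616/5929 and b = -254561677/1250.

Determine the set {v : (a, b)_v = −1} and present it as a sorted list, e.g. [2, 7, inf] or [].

[2, 19, 31, inf]

(a, b) ≡ (-19, -2666) mod (ℚ^×)²; places V = {2, 3, 5, 7, 11, 19, 23, 31, 43, ∞}.
(a,b)_2: α=4, β=-1; u≡5, v≡3 (mod 8); ε(u)ε(v)=0·1, αω(v)=4·1, βω(u)=-1·1; sum ≡ 1  ⇒  -1.
(a,b)_23: α=0, u≡16; β=2, v≡2 (mod 23); (16|23)=+1, (2|23)=+1; sign (−1)^0·+1^2·+1^0 = +1.
(a,b)_3: α=6, u≡2; β=0, v≡1 (mod 3); (2|3)=-1, (1|3)=+1; sign (−1)^0·-1^0·+1^6 = +1.
(a,b)_11: α=-2, u≡9; β=0, v≡10 (mod 11); (9|11)=+1, (10|11)=-1; sign (−1)^0·+1^0·-1^-2 = +1.
(a,b)_5: α=0, u≡1; β=-4, v≡4 (mod 5); (1|5)=+1, (4|5)=+1; sign (−1)^0·+1^-4·+1^0 = +1.
(a,b)_∞: sgn(-19)=−, sgn(-2666)=−, so -1.
(a,b)_19: α=1, u≡2; β=2, v≡12 (mod 19); (2|19)=-1, (12|19)=-1; sign (−1)^0·-1^2·-1^1 = -1.
(a,b)_43: α=0, u≡16; β=1, v≡24 (mod 43); (16|43)=+1, (24|43)=+1; sign (−1)^0·+1^1·+1^0 = +1.
(a,b)_7: α=-2, u≡2; β=0, v≡2 (mod 7); (2|7)=+1, (2|7)=+1; sign (−1)^0·+1^0·+1^-2 = +1.
(a,b)_31: α=0, u≡12; β=1, v≡14 (mod 31); (12|31)=-1, (14|31)=+1; sign (−1)^0·-1^1·+1^0 = -1.
Ram(-19, -2666) = {2, 19, 31, ∞}; no ℚ_2-point on the conic.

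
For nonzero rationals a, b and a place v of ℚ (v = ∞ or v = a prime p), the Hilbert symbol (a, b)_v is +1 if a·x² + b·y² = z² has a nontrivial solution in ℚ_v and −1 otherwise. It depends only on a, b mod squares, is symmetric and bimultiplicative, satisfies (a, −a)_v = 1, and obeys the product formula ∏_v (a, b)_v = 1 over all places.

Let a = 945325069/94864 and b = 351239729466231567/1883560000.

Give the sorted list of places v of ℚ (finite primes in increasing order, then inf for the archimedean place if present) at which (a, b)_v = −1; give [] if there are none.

[17, 23]

Mod squares: a ≡ 9061, b ≡ 13097327. Check v ∈ {∞, 2, 3, 5, 7, 11, 13, 17, 19, 23, 31, 41, 43}.
v=∞: 9061 > 0 and 13097327 > 0  ⇒  (a,b)_∞ = +1.
v=7: a=7^-2·(≡6), b=7^-2·(≡6) mod 7; (6|7)=-1, (6|7)=-1; (−1)^{-2·-2·3}·(-1)^-2·(-1)^-2 = +1.
v=43: a=43^0·(≡21), b=43^1·(≡37) mod 43; (21|43)=+1, (37|43)=-1; (−1)^{0·1·21}·(+1)^1·(-1)^0 = +1.
v=5: a=5^0·(≡1), b=5^-4·(≡2) mod 5; (1|5)=+1, (2|5)=-1; (−1)^{0·-4·2}·(+1)^-4·(-1)^0 = +1.
v=41: a=41^1·(≡1), b=41^1·(≡25) mod 41; (1|41)=+1, (25|41)=+1; (−1)^{1·1·20}·(+1)^1·(+1)^1 = +1.
v=31: a=31^0·(≡16), b=31^-2·(≡29) mod 31; (16|31)=+1, (29|31)=-1; (−1)^{0·-2·15}·(+1)^-2·(-1)^0 = +1.
v=23: a=23^0·(≡21), b=23^1·(≡15) mod 23; (21|23)=-1, (15|23)=-1; (−1)^{0·1·11}·(-1)^1·(-1)^0 = -1.
v=11: a=11^-2·(≡6), b=11^0·(≡9) mod 11; (6|11)=-1, (9|11)=+1; (−1)^{-2·0·5}·(-1)^0·(+1)^-2 = +1.
v=13: a=13^1·(≡2), b=13^4·(≡9) mod 13; (2|13)=-1, (9|13)=+1; (−1)^{1·4·6}·(-1)^4·(+1)^1 = +1.
v=17: a=17^3·(≡6), b=17^3·(≡16) mod 17; (6|17)=-1, (16|17)=+1; (−1)^{3·3·8}·(-1)^3·(+1)^3 = -1.
v=2: v_2(a)=-4, v_2(b)=-6; units ≡ 5, 7 (mod 8); ε·ε+αω+βω = 0·1+-4·0+-6·1 ≡ 0  ⇒  (a,b)_2 = +1.
v=3: a=3^0·(≡1), b=3^2·(≡2) mod 3; (1|3)=+1, (2|3)=-1; (−1)^{0·2·1}·(+1)^2·(-1)^0 = +1.
v=19: a=19^2·(≡9), b=19^3·(≡3) mod 19; (9|19)=+1, (3|19)=-1; (−1)^{2·3·9}·(+1)^3·(-1)^2 = +1.
|Ram(9061, 13097327)| = 2, even; anisotropic at {17, 23}.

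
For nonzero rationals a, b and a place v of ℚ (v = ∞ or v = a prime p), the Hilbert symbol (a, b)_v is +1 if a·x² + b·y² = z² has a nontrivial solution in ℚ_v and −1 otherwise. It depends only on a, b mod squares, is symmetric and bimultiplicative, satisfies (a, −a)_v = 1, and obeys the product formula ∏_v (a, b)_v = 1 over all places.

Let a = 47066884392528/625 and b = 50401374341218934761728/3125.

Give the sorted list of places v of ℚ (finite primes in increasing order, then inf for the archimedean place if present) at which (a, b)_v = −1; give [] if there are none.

[3, 5, 7, 11, 13, 17]

(a, b) ≡ (74613, 4485) mod (ℚ^×)²; places V = {2, 3, 5, 7, 11, 13, 17, 19, 23, ∞}.
(a,b)_11: α=1, u≡7; β=2, v≡8 (mod 11); (7|11)=-1, (8|11)=-1; sign (−1)^0·-1^2·-1^1 = -1.
(a,b)_19: α=1, u≡12; β=2, v≡17 (mod 19); (12|19)=-1, (17|19)=+1; sign (−1)^0·-1^2·+1^1 = +1.
(a,b)_5: α=-4, u≡3; β=-5, v≡3 (mod 5); (3|5)=-1, (3|5)=-1; sign (−1)^0·-1^-5·-1^-4 = -1.
(a,b)_23: α=2, u≡13; β=3, v≡17 (mod 23); (13|23)=+1, (17|23)=-1; sign (−1)^0·+1^3·-1^2 = +1.
(a,b)_13: α=2, u≡7; β=3, v≡2 (mod 13); (7|13)=-1, (2|13)=-1; sign (−1)^0·-1^3·-1^2 = -1.
(a,b)_17: α=1, u≡10; β=2, v≡7 (mod 17); (10|17)=-1, (7|17)=-1; sign (−1)^0·-1^2·-1^1 = -1.
(a,b)_3: α=3, u≡1; β=5, v≡1 (mod 3); (1|3)=+1, (1|3)=+1; sign (−1)^1·+1^5·+1^3 = -1.
(a,b)_2: α=4, β=8; u≡5, v≡5 (mod 8); ε(u)ε(v)=0·0, αω(v)=4·1, βω(u)=8·1; sum ≡ 0  ⇒  +1.
(a,b)_∞: sgn(74613)=+, sgn(4485)=+, so +1.
(a,b)_7: α=3, u≡5; β=4, v≡3 (mod 7); (5|7)=-1, (3|7)=-1; sign (−1)^0·-1^4·-1^3 = -1.
|Ram(74613, 4485)| = 6, even; anisotropic at {3, 5, 7, 11, 13, 17}.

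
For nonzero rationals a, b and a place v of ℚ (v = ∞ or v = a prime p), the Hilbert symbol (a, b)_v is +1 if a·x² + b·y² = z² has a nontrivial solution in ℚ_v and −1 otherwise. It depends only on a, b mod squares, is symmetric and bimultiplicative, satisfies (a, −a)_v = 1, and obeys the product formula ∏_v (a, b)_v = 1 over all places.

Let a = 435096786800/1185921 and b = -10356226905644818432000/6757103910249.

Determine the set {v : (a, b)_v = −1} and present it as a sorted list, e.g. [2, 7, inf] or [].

[5, 23]

Mod squares: a ≡ 23, b ≡ -1495. Check v ∈ {∞, 2, 3, 5, 7, 11, 13, 23, 31}.
v=3: a=3^-4·(≡2), b=3^-4·(≡2) mod 3; (2|3)=-1, (2|3)=-1; (−1)^{-4·-4·1}·(-1)^-4·(-1)^-4 = +1.
v=∞: 23 > 0 and -1495 < 0  ⇒  (a,b)_∞ = +1.
v=2: v_2(a)=4, v_2(b)=16; units ≡ 7, 1 (mod 8); ε·ε+αω+βω = 1·0+4·0+16·0 ≡ 0  ⇒  (a,b)_2 = +1.
v=5: a=5^2·(≡2), b=5^3·(≡1) mod 5; (2|5)=-1, (1|5)=+1; (−1)^{2·3·2}·(-1)^3·(+1)^2 = -1.
v=11: a=11^-4·(≡4), b=11^-6·(≡1) mod 11; (4|11)=+1, (1|11)=+1; (−1)^{-4·-6·5}·(+1)^-6·(+1)^-4 = +1.
v=7: a=7^0·(≡2), b=7^-2·(≡3) mod 7; (2|7)=+1, (3|7)=-1; (−1)^{0·-2·3}·(+1)^-2·(-1)^0 = +1.
v=31: a=31^0·(≡22), b=31^-2·(≡6) mod 31; (22|31)=-1, (6|31)=-1; (−1)^{0·-2·15}·(-1)^-2·(-1)^0 = +1.
v=13: a=13^2·(≡3), b=13^5·(≡5) mod 13; (3|13)=+1, (5|13)=-1; (−1)^{2·5·6}·(+1)^5·(-1)^2 = +1.
v=23: a=23^5·(≡4), b=23^7·(≡13) mod 23; (4|23)=+1, (13|23)=+1; (−1)^{5·7·11}·(+1)^7·(+1)^5 = -1.
Ram(23, -1495) = {5, 23}; no ℚ_5-point on the conic.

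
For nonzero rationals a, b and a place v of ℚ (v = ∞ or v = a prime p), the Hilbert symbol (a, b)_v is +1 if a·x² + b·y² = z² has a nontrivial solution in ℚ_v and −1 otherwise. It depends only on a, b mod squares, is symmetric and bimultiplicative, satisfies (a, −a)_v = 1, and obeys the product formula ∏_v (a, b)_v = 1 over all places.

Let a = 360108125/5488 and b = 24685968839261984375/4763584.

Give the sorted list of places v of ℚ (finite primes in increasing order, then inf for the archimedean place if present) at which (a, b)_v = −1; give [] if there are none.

Mod squares: a ≡ 4033211, b ≡ 713. Check v ∈ {∞, 2, 5, 7, 11, 13, 17, 23, 31, 41, 47}.
v=31: a=31^0·(≡4), b=31^-1·(≡30) mod 31; (4|31)=+1, (30|31)=-1; (−1)^{0·-1·15}·(+1)^-1·(-1)^0 = +1.
v=47: a=47^1·(≡23), b=47^2·(≡37) mod 47; (23|47)=-1, (37|47)=+1; (−1)^{1·2·23}·(-1)^2·(+1)^1 = +1.
v=∞: 4033211 > 0 and 713 > 0  ⇒  (a,b)_∞ = +1.
v=41: a=41^1·(≡3), b=41^2·(≡21) mod 41; (3|41)=-1, (21|41)=+1; (−1)^{1·2·20}·(-1)^2·(+1)^1 = +1.
v=23: a=23^1·(≡11), b=23^3·(≡18) mod 23; (11|23)=-1, (18|23)=+1; (−1)^{1·3·11}·(-1)^3·(+1)^1 = +1.
v=17: a=17^0·(≡12), b=17^2·(≡2) mod 17; (12|17)=-1, (2|17)=+1; (−1)^{0·2·8}·(-1)^2·(+1)^0 = +1.
v=7: a=7^-3·(≡3), b=7^-4·(≡3) mod 7; (3|7)=-1, (3|7)=-1; (−1)^{-3·-4·3}·(-1)^-4·(-1)^-3 = -1.
v=13: a=13^1·(≡2), b=13^0·(≡8) mod 13; (2|13)=-1, (8|13)=-1; (−1)^{1·0·6}·(-1)^0·(-1)^1 = -1.
v=2: v_2(a)=-4, v_2(b)=-6; units ≡ 3, 1 (mod 8); ε·ε+αω+βω = 1·0+-4·0+-6·1 ≡ 0  ⇒  (a,b)_2 = +1.
v=5: a=5^4·(≡1), b=5^6·(≡3) mod 5; (1|5)=+1, (3|5)=-1; (−1)^{4·6·2}·(+1)^6·(-1)^4 = +1.
v=11: a=11^0·(≡8), b=11^2·(≡5) mod 11; (8|11)=-1, (5|11)=+1; (−1)^{0·2·5}·(-1)^2·(+1)^0 = +1.
(4033211, 713 / ℚ) ramifies at {7, 13}: a division algebra.

[7, 13]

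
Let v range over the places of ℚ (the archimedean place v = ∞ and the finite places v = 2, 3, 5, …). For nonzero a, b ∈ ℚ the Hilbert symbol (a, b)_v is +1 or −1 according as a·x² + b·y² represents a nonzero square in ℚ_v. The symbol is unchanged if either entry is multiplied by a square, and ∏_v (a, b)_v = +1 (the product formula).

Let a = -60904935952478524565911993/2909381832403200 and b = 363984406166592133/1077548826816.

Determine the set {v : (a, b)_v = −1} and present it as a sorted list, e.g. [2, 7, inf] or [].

(a, b) ≡ (-252681, 143) mod (ℚ^×)²; places V = {2, 3, 5, 7, 11, 13, 19, 23, 31, 41, ∞}.
(a,b)_11: α=-1, u≡8; β=-1, v≡10 (mod 11); (8|11)=-1, (10|11)=-1; sign (−1)^1·-1^-1·-1^-1 = -1.
(a,b)_7: α=-2, u≡3; β=-2, v≡6 (mod 7); (3|7)=-1, (6|7)=-1; sign (−1)^0·-1^-2·-1^-2 = +1.
(a,b)_41: α=6, u≡31; β=4, v≡32 (mod 41); (31|41)=+1, (32|41)=+1; sign (−1)^0·+1^4·+1^6 = +1.
(a,b)_13: α=7, u≡7; β=5, v≡5 (mod 13); (7|13)=-1, (5|13)=-1; sign (−1)^0·-1^5·-1^7 = +1.
(a,b)_31: α=3, u≡5; β=2, v≡8 (mod 31); (5|31)=+1, (8|31)=+1; sign (−1)^0·+1^2·+1^3 = +1.
(a,b)_19: α=3, u≡4; β=2, v≡12 (mod 19); (4|19)=+1, (12|19)=-1; sign (−1)^0·+1^2·-1^3 = -1.
(a,b)_23: α=-2, u≡19; β=-2, v≡17 (mod 23); (19|23)=-1, (17|23)=-1; sign (−1)^0·-1^-2·-1^-2 = +1.
(a,b)_2: α=-8, β=-6; u≡7, v≡7 (mod 8); ε(u)ε(v)=1·1, αω(v)=-8·0, βω(u)=-6·0; sum ≡ 1  ⇒  -1.
(a,b)_5: α=-2, u≡4; β=0, v≡3 (mod 5); (4|5)=+1, (3|5)=-1; sign (−1)^0·+1^0·-1^-2 = +1.
(a,b)_∞: sgn(-252681)=−, sgn(143)=+, so +1.
(a,b)_3: α=-13, u≡1; β=-10, v≡2 (mod 3); (1|3)=+1, (2|3)=-1; sign (−1)^0·+1^-10·-1^-13 = -1.
(-252681, 143 / ℚ) ramifies at {2, 3, 11, 19}: a division algebra.

[2, 3, 11, 19]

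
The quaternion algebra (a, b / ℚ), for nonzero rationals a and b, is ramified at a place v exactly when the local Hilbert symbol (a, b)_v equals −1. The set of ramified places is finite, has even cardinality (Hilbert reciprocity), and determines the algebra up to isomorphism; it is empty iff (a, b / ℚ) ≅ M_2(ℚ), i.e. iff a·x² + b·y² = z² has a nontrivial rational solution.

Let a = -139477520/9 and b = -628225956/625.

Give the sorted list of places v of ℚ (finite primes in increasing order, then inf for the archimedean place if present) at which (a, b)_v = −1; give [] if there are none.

[2, 7, 13, 17, 29, inf]

Mod squares: a ≡ -177905, b ≡ -215441. Check v ∈ {∞, 2, 3, 5, 7, 13, 17, 19, 23, 29}.
v=∞: -177905 < 0 and -215441 < 0  ⇒  (a,b)_∞ = -1.
v=17: a=17^1·(≡11), b=17^1·(≡1) mod 17; (11|17)=-1, (1|17)=+1; (−1)^{1·1·8}·(-1)^1·(+1)^1 = -1.
v=19: a=19^0·(≡4), b=19^1·(≡1) mod 19; (4|19)=+1, (1|19)=+1; (−1)^{0·1·9}·(+1)^1·(+1)^0 = +1.
v=23: a=23^1·(≡1), b=23^1·(≡19) mod 23; (1|23)=+1, (19|23)=-1; (−1)^{1·1·11}·(+1)^1·(-1)^1 = +1.
v=13: a=13^1·(≡9), b=13^0·(≡6) mod 13; (9|13)=+1, (6|13)=-1; (−1)^{1·0·6}·(+1)^0·(-1)^1 = -1.
v=2: v_2(a)=4, v_2(b)=2; units ≡ 7, 7 (mod 8); ε·ε+αω+βω = 1·1+4·0+2·0 ≡ 1  ⇒  (a,b)_2 = -1.
v=29: a=29^0·(≡14), b=29^1·(≡24) mod 29; (14|29)=-1, (24|29)=+1; (−1)^{0·1·14}·(-1)^1·(+1)^0 = -1.
v=3: a=3^-2·(≡1), b=3^6·(≡1) mod 3; (1|3)=+1, (1|3)=+1; (−1)^{-2·6·1}·(+1)^6·(+1)^-2 = +1.
v=5: a=5^1·(≡4), b=5^-4·(≡4) mod 5; (4|5)=+1, (4|5)=+1; (−1)^{1·-4·2}·(+1)^-4·(+1)^1 = +1.
v=7: a=7^3·(≡2), b=7^0·(≡3) mod 7; (2|7)=+1, (3|7)=-1; (−1)^{3·0·3}·(+1)^0·(-1)^3 = -1.
|Ram(-177905, -215441)| = 6, even; anisotropic at {2, 7, 13, 17, 29, ∞}.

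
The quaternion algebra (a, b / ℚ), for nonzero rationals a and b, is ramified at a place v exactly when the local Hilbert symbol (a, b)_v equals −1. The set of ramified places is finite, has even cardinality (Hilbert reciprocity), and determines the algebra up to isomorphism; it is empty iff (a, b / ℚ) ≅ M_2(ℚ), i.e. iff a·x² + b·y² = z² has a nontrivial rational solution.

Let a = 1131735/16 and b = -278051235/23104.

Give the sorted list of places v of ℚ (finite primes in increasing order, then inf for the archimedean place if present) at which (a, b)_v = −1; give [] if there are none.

[3, 7, 11, 17]

Mod squares: a ≡ 3135, b ≡ -19635. Check v ∈ {∞, 2, 3, 5, 7, 11, 17, 19}.
v=11: a=11^1·(≡7), b=11^1·(≡8) mod 11; (7|11)=-1, (8|11)=-1; (−1)^{1·1·5}·(-1)^1·(-1)^1 = -1.
v=17: a=17^0·(≡6), b=17^3·(≡15) mod 17; (6|17)=-1, (15|17)=+1; (−1)^{0·3·8}·(-1)^3·(+1)^0 = -1.
v=3: a=3^1·(≡1), b=3^1·(≡1) mod 3; (1|3)=+1, (1|3)=+1; (−1)^{1·1·1}·(+1)^1·(+1)^1 = -1.
v=∞: 3135 > 0 and -19635 < 0  ⇒  (a,b)_∞ = +1.
v=2: v_2(a)=-4, v_2(b)=-6; units ≡ 7, 5 (mod 8); ε·ε+αω+βω = 1·0+-4·1+-6·0 ≡ 0  ⇒  (a,b)_2 = +1.
v=5: a=5^1·(≡2), b=5^1·(≡2) mod 5; (2|5)=-1, (2|5)=-1; (−1)^{1·1·2}·(-1)^1·(-1)^1 = +1.
v=7: a=7^0·(≡5), b=7^3·(≡1) mod 7; (5|7)=-1, (1|7)=+1; (−1)^{0·3·3}·(-1)^3·(+1)^0 = -1.
v=19: a=19^3·(≡2), b=19^-2·(≡4) mod 19; (2|19)=-1, (4|19)=+1; (−1)^{3·-2·9}·(-1)^-2·(+1)^3 = +1.
|Ram(3135, -19635)| = 4, even; anisotropic at {3, 7, 11, 17}.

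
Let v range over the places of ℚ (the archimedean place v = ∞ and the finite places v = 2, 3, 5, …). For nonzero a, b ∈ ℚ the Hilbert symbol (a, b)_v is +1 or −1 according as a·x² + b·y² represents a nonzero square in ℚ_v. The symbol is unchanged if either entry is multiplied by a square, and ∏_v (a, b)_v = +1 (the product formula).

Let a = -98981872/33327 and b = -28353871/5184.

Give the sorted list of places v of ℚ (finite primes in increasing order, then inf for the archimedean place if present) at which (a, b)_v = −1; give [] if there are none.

[7, 19, 31, 41, 43, inf]

Mod squares: a ≡ -357889, b ≡ -53599. Check v ∈ {∞, 2, 3, 7, 11, 13, 19, 23, 29, 31, 41, 43}.
v=43: a=43^1·(≡29), b=43^0·(≡37) mod 43; (29|43)=-1, (37|43)=-1; (−1)^{1·0·21}·(-1)^0·(-1)^1 = -1.
v=3: a=3^-2·(≡2), b=3^-4·(≡2) mod 3; (2|3)=-1, (2|3)=-1; (−1)^{-2·-4·1}·(-1)^-4·(-1)^-2 = +1.
v=31: a=31^0·(≡6), b=31^1·(≡2) mod 31; (6|31)=-1, (2|31)=+1; (−1)^{0·1·15}·(-1)^1·(+1)^0 = -1.
v=11: a=11^2·(≡2), b=11^0·(≡5) mod 11; (2|11)=-1, (5|11)=+1; (−1)^{2·0·5}·(-1)^0·(+1)^2 = +1.
v=23: a=23^-2·(≡14), b=23^2·(≡22) mod 23; (14|23)=-1, (22|23)=-1; (−1)^{-2·2·11}·(-1)^2·(-1)^-2 = +1.
v=41: a=41^1·(≡5), b=41^0·(≡30) mod 41; (5|41)=+1, (30|41)=-1; (−1)^{1·0·20}·(+1)^0·(-1)^1 = -1.
v=19: a=19^0·(≡15), b=19^1·(≡10) mod 19; (15|19)=-1, (10|19)=-1; (−1)^{0·1·9}·(-1)^1·(-1)^0 = -1.
v=13: a=13^0·(≡3), b=13^1·(≡6) mod 13; (3|13)=+1, (6|13)=-1; (−1)^{0·1·6}·(+1)^1·(-1)^0 = +1.
v=∞: -357889 < 0 and -53599 < 0  ⇒  (a,b)_∞ = -1.
v=7: a=7^-1·(≡4), b=7^1·(≡1) mod 7; (4|7)=+1, (1|7)=+1; (−1)^{-1·1·3}·(+1)^1·(+1)^-1 = -1.
v=2: v_2(a)=4, v_2(b)=-6; units ≡ 7, 1 (mod 8); ε·ε+αω+βω = 1·0+4·0+-6·0 ≡ 0  ⇒  (a,b)_2 = +1.
v=29: a=29^1·(≡22), b=29^0·(≡7) mod 29; (22|29)=+1, (7|29)=+1; (−1)^{1·0·14}·(+1)^0·(+1)^1 = +1.
(-357889, -53599 / ℚ) ramifies at {7, 19, 31, 41, 43, ∞}: a division algebra.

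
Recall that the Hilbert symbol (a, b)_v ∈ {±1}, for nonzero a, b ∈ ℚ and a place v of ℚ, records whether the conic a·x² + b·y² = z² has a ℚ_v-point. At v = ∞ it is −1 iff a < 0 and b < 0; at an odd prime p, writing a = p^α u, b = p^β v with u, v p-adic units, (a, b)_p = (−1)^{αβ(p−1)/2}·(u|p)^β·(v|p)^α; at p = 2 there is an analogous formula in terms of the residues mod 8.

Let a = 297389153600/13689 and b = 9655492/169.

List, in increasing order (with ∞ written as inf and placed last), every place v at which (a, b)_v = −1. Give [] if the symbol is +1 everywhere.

[7, 11, 23, 29]

(a, b) ≡ (31349, 2413873) mod (ℚ^×)²; places V = {2, 3, 5, 7, 11, 13, 23, 29, 47, ∞}.
(a,b)_29: α=1, u≡27; β=1, v≡6 (mod 29); (27|29)=-1, (6|29)=+1; sign (−1)^0·-1^1·+1^1 = -1.
(a,b)_47: α=1, u≡34; β=1, v≡5 (mod 47); (34|47)=+1, (5|47)=-1; sign (−1)^1·+1^1·-1^1 = +1.
(a,b)_13: α=-2, u≡2; β=-2, v≡2 (mod 13); (2|13)=-1, (2|13)=-1; sign (−1)^0·-1^-2·-1^-2 = +1.
(a,b)_3: α=-4, u≡2; β=0, v≡1 (mod 3); (2|3)=-1, (1|3)=+1; sign (−1)^0·-1^0·+1^-4 = +1.
(a,b)_23: α=1, u≡6; β=1, v≡1 (mod 23); (6|23)=+1, (1|23)=+1; sign (−1)^1·+1^1·+1^1 = -1.
(a,b)_5: α=2, u≡1; β=0, v≡3 (mod 5); (1|5)=+1, (3|5)=-1; sign (−1)^0·+1^0·-1^2 = +1.
(a,b)_7: α=2, u≡6; β=1, v≡6 (mod 7); (6|7)=-1, (6|7)=-1; sign (−1)^0·-1^1·-1^2 = -1.
(a,b)_11: α=2, u≡6; β=1, v≡4 (mod 11); (6|11)=-1, (4|11)=+1; sign (−1)^0·-1^1·+1^2 = -1.
(a,b)_2: α=6, β=2; u≡5, v≡1 (mod 8); ε(u)ε(v)=0·0, αω(v)=6·0, βω(u)=2·1; sum ≡ 0  ⇒  +1.
(a,b)_∞: sgn(31349)=+, sgn(2413873)=+, so +1.
Ram(31349, 2413873) = {7, 11, 23, 29}; no ℚ_7-point on the conic.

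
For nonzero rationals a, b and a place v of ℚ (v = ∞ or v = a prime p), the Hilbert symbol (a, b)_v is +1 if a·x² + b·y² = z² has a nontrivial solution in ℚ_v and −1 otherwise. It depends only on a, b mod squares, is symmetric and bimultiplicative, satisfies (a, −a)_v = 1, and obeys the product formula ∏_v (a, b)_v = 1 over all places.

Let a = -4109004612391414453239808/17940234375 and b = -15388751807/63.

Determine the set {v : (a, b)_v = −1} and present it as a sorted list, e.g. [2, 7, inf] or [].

(a, b) ≡ (-144781, -2849) mod (ℚ^×)²; places V = {2, 3, 5, 7, 11, 13, 37, 43, ∞}.
(a,b)_37: α=3, u≡30; β=1, v≡12 (mod 37); (30|37)=+1, (12|37)=+1; sign (−1)^0·+1^1·+1^3 = +1.
(a,b)_43: α=3, u≡22; β=2, v≡19 (mod 43); (22|43)=-1, (19|43)=-1; sign (−1)^0·-1^2·-1^3 = -1.
(a,b)_13: α=3, u≡4; β=2, v≡11 (mod 13); (4|13)=+1, (11|13)=-1; sign (−1)^0·+1^2·-1^3 = -1.
(a,b)_2: α=18, β=0; u≡3, v≡7 (mod 8); ε(u)ε(v)=1·1, αω(v)=18·0, βω(u)=0·1; sum ≡ 1  ⇒  -1.
(a,b)_5: α=-8, u≡1; β=0, v≡1 (mod 5); (1|5)=+1, (1|5)=+1; sign (−1)^0·+1^0·+1^-8 = +1.
(a,b)_11: α=6, u≡5; β=3, v≡9 (mod 11); (5|11)=+1, (9|11)=+1; sign (−1)^0·+1^3·+1^6 = +1.
(a,b)_3: α=-8, u≡2; β=-2, v≡1 (mod 3); (2|3)=-1, (1|3)=+1; sign (−1)^0·-1^-2·+1^-8 = +1.
(a,b)_∞: sgn(-144781)=−, sgn(-2849)=−, so -1.
(a,b)_7: α=-1, u≡1; β=-1, v≡6 (mod 7); (1|7)=+1, (6|7)=-1; sign (−1)^1·+1^-1·-1^-1 = +1.
|Ram(-144781, -2849)| = 4, even; anisotropic at {2, 13, 43, ∞}.

[2, 13, 43, inf]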